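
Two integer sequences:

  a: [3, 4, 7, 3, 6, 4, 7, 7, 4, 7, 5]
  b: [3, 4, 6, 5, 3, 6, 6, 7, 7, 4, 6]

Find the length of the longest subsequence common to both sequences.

Let dp[i][j] be the LCS length of the first i values of a and the first j values of b. dp[i][j] = dp[i-1][j-1]+1 when the i-th and j-th values match, else max(dp[i-1][j], dp[i][j-1]).
    ·  3  4  6  5  3  6  6  7  7  4  6
 ·  0  0  0  0  0  0  0  0  0  0  0  0
 3  0  1  1  1  1  1  1  1  1  1  1  1
 4  0  1  2  2  2  2  2  2  2  2  2  2
 7  0  1  2  2  2  2  2  2  3  3  3  3
 3  0  1  2  2  2  3  3  3  3  3  3  3
 6  0  1  2  3  3  3  4  4  4  4  4  4
 4  0  1  2  3  3  3  4  4  4  4  5  5
 7  0  1  2  3  3  3  4  4  5  5  5  5
 7  0  1  2  3  3  3  4  4  5  6  6  6
 4  0  1  2  3  3  3  4  4  5  6  7  7
 7  0  1  2  3  3  3  4  4  5  6  7  7
 5  0  1  2  3  4  4  4  4  5  6  7  7
dp[11][11] = 7. One LCS (by backtracking along matches): 3, 4, 3, 6, 7, 7, 4.

7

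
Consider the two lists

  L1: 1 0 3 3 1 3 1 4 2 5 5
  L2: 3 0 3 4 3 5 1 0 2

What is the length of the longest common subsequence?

Pick 0 at L1[2]=L2[2], then 3 at L1[3]=L2[3], then 3 at L1[4]=L2[5], then 1 at L1[5]=L2[7], then 2 at L1[9]=L2[9]; all 5 values appear in both, in order, and the DP table's final entry dp[11][9] is also 5, so no common subsequence is longer.

5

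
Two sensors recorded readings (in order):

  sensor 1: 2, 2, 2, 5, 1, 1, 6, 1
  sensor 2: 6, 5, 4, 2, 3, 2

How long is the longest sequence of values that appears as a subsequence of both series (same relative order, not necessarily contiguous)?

2

Let dp[i][j] be the LCS length of the first i values of sensor 1 and the first j values of sensor 2. dp[i][j] = dp[i-1][j-1]+1 when the i-th and j-th values match, else max(dp[i-1][j], dp[i][j-1]).
    ·  6  5  4  2  3  2
 ·  0  0  0  0  0  0  0
 2  0  0  0  0  1  1  1
 2  0  0  0  0  1  1  2
 2  0  0  0  0  1  1  2
 5  0  0  1  1  1  1  2
 1  0  0  1  1  1  1  2
 1  0  0  1  1  1  1  2
 6  0  1  1  1  1  1  2
 1  0  1  1  1  1  1  2
dp[8][6] = 2. One LCS (by backtracking along matches): 2, 2.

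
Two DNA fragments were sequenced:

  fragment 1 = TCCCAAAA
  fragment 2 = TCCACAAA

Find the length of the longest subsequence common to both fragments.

7

Match T at fragment 1[1]=fragment 2[1] → C at fragment 1[2]=fragment 2[2] → C at fragment 1[3]=fragment 2[3] → C at fragment 1[4]=fragment 2[5] → A at fragment 1[6]=fragment 2[6] → A at fragment 1[7]=fragment 2[7] → A at fragment 1[8]=fragment 2[8] — 7 bases in the same relative order in both. dp[8][8] = 7 confirms this is the maximum.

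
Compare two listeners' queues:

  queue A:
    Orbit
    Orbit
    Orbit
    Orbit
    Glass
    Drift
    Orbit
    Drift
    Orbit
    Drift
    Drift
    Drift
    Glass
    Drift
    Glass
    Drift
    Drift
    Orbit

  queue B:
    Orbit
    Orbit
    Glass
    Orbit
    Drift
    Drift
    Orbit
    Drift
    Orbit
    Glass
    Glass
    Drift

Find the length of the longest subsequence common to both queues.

One common subsequence of length 10: Orbit (queue A #1, queue B #1), then Orbit (queue A #2, queue B #2), then Orbit (queue A #3, queue B #4), then Drift (queue A #6, queue B #6), then Orbit (queue A #7, queue B #7), then Drift (queue A #8, queue B #8), then Orbit (queue A #9, queue B #9), then Glass (queue A #13, queue B #10), then Glass (queue A #15, queue B #11), then Drift (queue A #17, queue B #12). The LCS DP gives dp[18][12] = 10, so this is optimal.

10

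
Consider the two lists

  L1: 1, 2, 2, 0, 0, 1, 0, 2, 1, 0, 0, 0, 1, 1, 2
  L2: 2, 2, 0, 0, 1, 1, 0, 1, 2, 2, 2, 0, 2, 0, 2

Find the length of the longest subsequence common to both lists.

Match 2 at L1[2]=L2[1] → 2 at L1[3]=L2[2] → 0 at L1[4]=L2[3] → 0 at L1[5]=L2[4] → 1 at L1[6]=L2[6] → 0 at L1[7]=L2[7] → 2 at L1[8]=L2[11] → 0 at L1[10]=L2[12] → 0 at L1[12]=L2[14] → 2 at L1[15]=L2[15] — 10 values in the same relative order in both. The LCS DP gives dp[15][15] = 10, so this is optimal.

10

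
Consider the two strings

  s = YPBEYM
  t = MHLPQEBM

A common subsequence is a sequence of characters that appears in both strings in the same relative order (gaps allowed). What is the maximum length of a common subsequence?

3

Taking P (s #2, t #4); then B (s #3, t #7); then M (s #6, t #8) gives a common subsequence of length 3. The LCS DP gives dp[6][8] = 3, so this is optimal.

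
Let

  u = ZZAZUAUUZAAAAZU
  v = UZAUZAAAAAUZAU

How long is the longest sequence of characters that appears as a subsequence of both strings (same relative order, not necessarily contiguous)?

One common subsequence of length 10: Z (u #2, v #2) → A (u #3, v #3) → Z (u #4, v #5) → A (u #6, v #6) → A (u #10, v #7) → A (u #11, v #8) → A (u #12, v #9) → A (u #13, v #10) → Z (u #14, v #12) → U (u #15, v #14). The LCS DP gives dp[15][14] = 10, so this is optimal.

10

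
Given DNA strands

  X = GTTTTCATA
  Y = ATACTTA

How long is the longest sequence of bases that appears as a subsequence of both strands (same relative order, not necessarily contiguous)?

4

Let dp[i][j] be the LCS length of the first i bases of X and the first j bases of Y. dp[i][j] = dp[i-1][j-1]+1 when the i-th and j-th bases match, else max(dp[i-1][j], dp[i][j-1]).
    ·  A  T  A  C  T  T  A
 ·  0  0  0  0  0  0  0  0
 G  0  0  0  0  0  0  0  0
 T  0  0  1  1  1  1  1  1
 T  0  0  1  1  1  2  2  2
 T  0  0  1  1  1  2  3  3
 T  0  0  1  1  1  2  3  3
 C  0  0  1  1  2  2  3  3
 A  0  1  1  2  2  2  3  4
 T  0  1  2  2  2  3  3  4
 A  0  1  2  3  3  3  3  4
dp[9][7] = 4. One LCS (by backtracking along matches): TTTA.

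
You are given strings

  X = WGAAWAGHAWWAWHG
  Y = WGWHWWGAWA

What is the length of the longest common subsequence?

8

Match W [1,1] → G [2,2] → W [5,3] → H [8,4] → W [10,5] → W [11,6] → A [12,8] → W [13,9] — 8 characters in the same relative order in both, and the DP table's final entry dp[15][10] is also 8, so no common subsequence is longer.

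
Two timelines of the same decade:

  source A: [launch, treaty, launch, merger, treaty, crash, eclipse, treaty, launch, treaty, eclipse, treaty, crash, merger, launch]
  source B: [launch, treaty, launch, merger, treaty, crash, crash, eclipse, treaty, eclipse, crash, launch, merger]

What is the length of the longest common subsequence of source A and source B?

Pick launch (source A #1, source B #1); then treaty (source A #2, source B #2); then launch (source A #3, source B #3); then merger (source A #4, source B #4); then treaty (source A #5, source B #5); then crash (source A #6, source B #7); then eclipse (source A #7, source B #8); then treaty (source A #10, source B #9); then eclipse (source A #11, source B #10); then crash (source A #13, source B #11); then merger (source A #14, source B #13); all 11 events appear in both, in order. Since dp[15][13] = 11, nothing longer is possible.

11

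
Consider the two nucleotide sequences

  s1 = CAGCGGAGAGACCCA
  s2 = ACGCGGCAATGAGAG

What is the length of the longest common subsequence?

Pick C (s1 #1, s2 #2) → G (s1 #3, s2 #3) → C (s1 #4, s2 #4) → G (s1 #5, s2 #5) → G (s1 #6, s2 #6) → A (s1 #7, s2 #9) → G (s1 #8, s2 #11) → A (s1 #9, s2 #12) → G (s1 #10, s2 #13) → A (s1 #11, s2 #14); all 10 bases appear in both, in order. dp[15][15] = 10 confirms this is the maximum.

10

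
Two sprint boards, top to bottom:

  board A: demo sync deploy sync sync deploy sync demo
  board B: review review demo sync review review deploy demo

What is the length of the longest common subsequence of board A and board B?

Pick demo at board A[1]=board B[3]; then sync at board A[2]=board B[4]; then deploy at board A[6]=board B[7]; then demo at board A[8]=board B[8]; all 4 tasks appear in both, in order. dp[8][8] = 4 confirms this is the maximum.

4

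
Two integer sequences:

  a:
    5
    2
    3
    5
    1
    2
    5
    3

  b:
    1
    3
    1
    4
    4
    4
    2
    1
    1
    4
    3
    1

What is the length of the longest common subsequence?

Let dp[i][j] be the LCS length of the first i values of a and the first j values of b. dp[i][j] = dp[i-1][j-1]+1 when the i-th and j-th values match, else max(dp[i-1][j], dp[i][j-1]).
    ·  1  3  1  4  4  4  2  1  1  4  3  1
 ·  0  0  0  0  0  0  0  0  0  0  0  0  0
 5  0  0  0  0  0  0  0  0  0  0  0  0  0
 2  0  0  0  0  0  0  0  1  1  1  1  1  1
 3  0  0  1  1  1  1  1  1  1  1  1  2  2
 5  0  0  1  1  1  1  1  1  1  1  1  2  2
 1  0  1  1  2  2  2  2  2  2  2  2  2  3
 2  0  1  1  2  2  2  2  3  3  3  3  3  3
 5  0  1  1  2  2  2  2  3  3  3  3  3  3
 3  0  1  2  2  2  2  2  3  3  3  3  4  4
dp[8][12] = 4. One LCS (by backtracking along matches): 3, 1, 2, 3.

4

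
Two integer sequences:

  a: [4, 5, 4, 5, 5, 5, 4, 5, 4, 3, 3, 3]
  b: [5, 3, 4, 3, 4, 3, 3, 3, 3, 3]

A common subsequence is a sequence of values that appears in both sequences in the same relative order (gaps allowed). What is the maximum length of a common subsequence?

6

Match 5 at a[2]=b[1] → 4 at a[3]=b[3] → 4 at a[7]=b[5] → 3 at a[10]=b[8] → 3 at a[11]=b[9] → 3 at a[12]=b[10] — 6 values in the same relative order in both, and the DP table's final entry dp[12][10] is also 6, so no common subsequence is longer.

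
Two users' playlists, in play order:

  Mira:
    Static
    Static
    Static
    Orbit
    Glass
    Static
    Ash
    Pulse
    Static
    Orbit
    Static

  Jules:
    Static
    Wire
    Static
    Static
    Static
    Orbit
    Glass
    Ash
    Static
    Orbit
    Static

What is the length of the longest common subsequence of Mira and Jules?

9

Taking Static at Mira[1]=Jules[3], then Static at Mira[2]=Jules[4], then Static at Mira[3]=Jules[5], then Orbit at Mira[4]=Jules[6], then Glass at Mira[5]=Jules[7], then Ash at Mira[7]=Jules[8], then Static at Mira[9]=Jules[9], then Orbit at Mira[10]=Jules[10], then Static at Mira[11]=Jules[11] gives a common subsequence of length 9. The LCS DP gives dp[11][11] = 9, so this is optimal.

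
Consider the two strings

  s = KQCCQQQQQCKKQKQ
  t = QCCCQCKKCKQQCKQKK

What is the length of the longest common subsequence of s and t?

One common subsequence of length 10: Q [2,1] → C [3,3] → C [4,4] → Q [5,5] → Q [8,11] → Q [9,12] → C [10,13] → K [11,14] → K [12,16] → K [14,17]. The LCS DP gives dp[15][17] = 10, so this is optimal.

10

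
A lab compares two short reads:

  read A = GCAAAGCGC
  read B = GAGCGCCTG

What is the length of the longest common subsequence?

6

One common subsequence of length 6: G (read A #1, read B #1), then A (read A #5, read B #2), then G (read A #6, read B #3), then C (read A #7, read B #4), then G (read A #8, read B #5), then C (read A #9, read B #7). dp[9][9] = 6 confirms this is the maximum.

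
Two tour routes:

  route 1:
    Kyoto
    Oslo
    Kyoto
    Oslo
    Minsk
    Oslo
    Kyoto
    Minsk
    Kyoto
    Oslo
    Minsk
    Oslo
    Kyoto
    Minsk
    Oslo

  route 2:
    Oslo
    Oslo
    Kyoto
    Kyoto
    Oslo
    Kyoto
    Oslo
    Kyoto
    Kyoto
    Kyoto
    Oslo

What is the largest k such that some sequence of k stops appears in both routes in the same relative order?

One common subsequence of length 8: Kyoto (route 1 #1, route 2 #4); then Oslo (route 1 #2, route 2 #5); then Kyoto (route 1 #3, route 2 #6); then Oslo (route 1 #6, route 2 #7); then Kyoto (route 1 #7, route 2 #8); then Kyoto (route 1 #9, route 2 #9); then Kyoto (route 1 #13, route 2 #10); then Oslo (route 1 #15, route 2 #11). dp[15][11] = 8 confirms this is the maximum.

8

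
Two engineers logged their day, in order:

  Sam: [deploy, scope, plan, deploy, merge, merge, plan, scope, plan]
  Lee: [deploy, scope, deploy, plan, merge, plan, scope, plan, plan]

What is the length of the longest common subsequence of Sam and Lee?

7

Match deploy at Sam[1]=Lee[1] → scope at Sam[2]=Lee[2] → plan at Sam[3]=Lee[4] → merge at Sam[6]=Lee[5] → plan at Sam[7]=Lee[6] → scope at Sam[8]=Lee[7] → plan at Sam[9]=Lee[9] — 7 tasks in the same relative order in both, and the DP table's final entry dp[9][9] is also 7, so no common subsequence is longer.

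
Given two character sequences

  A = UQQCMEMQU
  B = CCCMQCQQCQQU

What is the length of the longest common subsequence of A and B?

Match Q [2,7] → Q [3,8] → C [4,9] → Q [8,11] → U [9,12] — 5 characters in the same relative order in both. dp[9][12] = 5 confirms this is the maximum.

5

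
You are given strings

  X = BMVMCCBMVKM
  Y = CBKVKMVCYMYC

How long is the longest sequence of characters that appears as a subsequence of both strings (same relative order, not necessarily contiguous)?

Pick B at X[1]=Y[2], M at X[2]=Y[6], V at X[3]=Y[7], M at X[4]=Y[10], C at X[6]=Y[12]; all 5 characters appear in both, in order. The LCS DP gives dp[11][12] = 5, so this is optimal.

5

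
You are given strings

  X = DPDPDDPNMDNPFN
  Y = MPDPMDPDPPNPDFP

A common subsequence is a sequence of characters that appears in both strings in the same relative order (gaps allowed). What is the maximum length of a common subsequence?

9

One common subsequence of length 9: D at X[1]=Y[3]; then P at X[2]=Y[4]; then D at X[3]=Y[6]; then P at X[4]=Y[7]; then D at X[5]=Y[8]; then P at X[7]=Y[10]; then N at X[8]=Y[11]; then D at X[10]=Y[13]; then P at X[12]=Y[15], and the DP table's final entry dp[14][15] is also 9, so no common subsequence is longer.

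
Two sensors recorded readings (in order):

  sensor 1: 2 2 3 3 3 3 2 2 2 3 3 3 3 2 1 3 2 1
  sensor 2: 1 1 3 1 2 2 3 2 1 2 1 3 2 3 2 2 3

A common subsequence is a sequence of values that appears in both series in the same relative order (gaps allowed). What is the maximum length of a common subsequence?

9

Pick 2 [1,5], then 2 [2,6], then 3 [6,7], then 2 [7,8], then 2 [8,10], then 2 [9,13], then 3 [10,14], then 2 [14,16], then 3 [16,17]; all 9 values appear in both, in order. Since dp[18][17] = 9, nothing longer is possible.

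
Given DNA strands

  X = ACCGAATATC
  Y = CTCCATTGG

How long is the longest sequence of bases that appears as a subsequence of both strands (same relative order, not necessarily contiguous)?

Pick C (X #2, Y #3), then C (X #3, Y #4), then A (X #6, Y #5), then T (X #7, Y #6), then T (X #9, Y #7); all 5 bases appear in both, in order. dp[10][9] = 5 confirms this is the maximum.

5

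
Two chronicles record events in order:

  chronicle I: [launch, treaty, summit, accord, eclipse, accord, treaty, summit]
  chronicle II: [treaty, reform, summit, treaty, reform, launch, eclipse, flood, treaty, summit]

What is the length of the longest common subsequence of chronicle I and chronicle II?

One common subsequence of length 5: treaty (chronicle I #2, chronicle II #1), then summit (chronicle I #3, chronicle II #3), then eclipse (chronicle I #5, chronicle II #7), then treaty (chronicle I #7, chronicle II #9), then summit (chronicle I #8, chronicle II #10). Since dp[8][10] = 5, nothing longer is possible.

5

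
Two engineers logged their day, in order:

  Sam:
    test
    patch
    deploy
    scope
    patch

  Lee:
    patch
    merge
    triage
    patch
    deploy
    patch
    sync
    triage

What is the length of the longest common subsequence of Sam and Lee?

3

Taking patch (Sam #2, Lee #4) → deploy (Sam #3, Lee #5) → patch (Sam #5, Lee #6) gives a common subsequence of length 3. The LCS DP gives dp[5][8] = 3, so this is optimal.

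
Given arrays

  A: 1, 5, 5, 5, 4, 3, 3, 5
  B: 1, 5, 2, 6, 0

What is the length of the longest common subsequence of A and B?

2

One common subsequence of length 2: 1 (A #1, B #1); then 5 (A #2, B #2). The LCS DP gives dp[8][5] = 2, so this is optimal.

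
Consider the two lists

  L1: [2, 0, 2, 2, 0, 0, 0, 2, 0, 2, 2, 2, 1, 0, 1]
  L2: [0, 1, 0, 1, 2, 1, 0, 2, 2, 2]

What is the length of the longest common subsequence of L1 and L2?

7

Let dp[i][j] be the LCS length of the first i values of L1 and the first j values of L2. dp[i][j] = dp[i-1][j-1]+1 when the i-th and j-th values match, else max(dp[i-1][j], dp[i][j-1]).
    ·  0  1  0  1  2  1  0  2  2  2
 ·  0  0  0  0  0  0  0  0  0  0  0
 2  0  0  0  0  0  1  1  1  1  1  1
 0  0  1  1  1  1  1  1  2  2  2  2
 2  0  1  1  1  1  2  2  2  3  3  3
 2  0  1  1  1  1  2  2  2  3  4  4
 0  0  1  1  2  2  2  2  3  3  4  4
 0  0  1  1  2  2  2  2  3  3  4  4
 0  0  1  1  2  2  2  2  3  3  4  4
 2  0  1  1  2  2  3  3  3  4  4  5
 0  0  1  1  2  2  3  3  4  4  4  5
 2  0  1  1  2  2  3  3  4  5  5  5
 2  0  1  1  2  2  3  3  4  5  6  6
 2  0  1  1  2  2  3  3  4  5  6  7
 1  0  1  2  2  3  3  4  4  5  6  7
 0  0  1  2  3  3  3  4  5  5  6  7
 1  0  1  2  3  4  4  4  5  5  6  7
dp[15][10] = 7. One LCS (by backtracking along matches): 0, 0, 2, 0, 2, 2, 2.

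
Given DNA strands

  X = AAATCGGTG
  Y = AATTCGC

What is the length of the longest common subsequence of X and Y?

5

One common subsequence of length 5: A (X #1, Y #1), A (X #2, Y #2), T (X #4, Y #4), C (X #5, Y #5), G (X #6, Y #6), and the DP table's final entry dp[9][7] is also 5, so no common subsequence is longer.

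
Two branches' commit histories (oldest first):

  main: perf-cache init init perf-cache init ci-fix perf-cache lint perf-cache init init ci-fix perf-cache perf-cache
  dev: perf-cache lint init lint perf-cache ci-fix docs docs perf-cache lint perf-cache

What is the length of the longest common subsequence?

Pick perf-cache (main #1, dev #1); then init (main #2, dev #3); then perf-cache (main #4, dev #5); then ci-fix (main #6, dev #6); then perf-cache (main #7, dev #9); then lint (main #8, dev #10); then perf-cache (main #14, dev #11); all 7 commits appear in both, in order. dp[14][11] = 7 confirms this is the maximum.

7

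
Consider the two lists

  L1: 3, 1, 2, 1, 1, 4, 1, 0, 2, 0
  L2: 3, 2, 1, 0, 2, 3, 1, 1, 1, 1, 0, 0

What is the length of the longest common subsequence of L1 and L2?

8

One common subsequence of length 8: 3 (L1 #1, L2 #1) → 1 (L1 #2, L2 #3) → 2 (L1 #3, L2 #5) → 1 (L1 #4, L2 #8) → 1 (L1 #5, L2 #9) → 1 (L1 #7, L2 #10) → 0 (L1 #8, L2 #11) → 0 (L1 #10, L2 #12). dp[10][12] = 8 confirms this is the maximum.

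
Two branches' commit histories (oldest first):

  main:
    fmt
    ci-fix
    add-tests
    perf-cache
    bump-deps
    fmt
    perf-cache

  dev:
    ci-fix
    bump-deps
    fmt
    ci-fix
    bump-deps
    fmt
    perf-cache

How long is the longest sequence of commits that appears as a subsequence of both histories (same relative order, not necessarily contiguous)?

One common subsequence of length 5: fmt (main #1, dev #3), then ci-fix (main #2, dev #4), then bump-deps (main #5, dev #5), then fmt (main #6, dev #6), then perf-cache (main #7, dev #7). The LCS DP gives dp[7][7] = 5, so this is optimal.

5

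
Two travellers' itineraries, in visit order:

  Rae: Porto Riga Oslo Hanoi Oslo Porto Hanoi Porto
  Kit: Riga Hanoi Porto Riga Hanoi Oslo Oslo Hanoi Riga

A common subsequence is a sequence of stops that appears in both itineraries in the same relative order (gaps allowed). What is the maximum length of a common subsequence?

5

Match Porto [1,3] → Riga [2,4] → Oslo [3,6] → Oslo [5,7] → Hanoi [7,8] — 5 stops in the same relative order in both. dp[8][9] = 5 confirms this is the maximum.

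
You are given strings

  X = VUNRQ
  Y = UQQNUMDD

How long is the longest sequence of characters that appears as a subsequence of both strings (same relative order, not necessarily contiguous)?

Let dp[i][j] be the LCS length of the first i characters of X and the first j characters of Y. dp[i][j] = dp[i-1][j-1]+1 when the i-th and j-th characters match, else max(dp[i-1][j], dp[i][j-1]).
    ·  U  Q  Q  N  U  M  D  D
 ·  0  0  0  0  0  0  0  0  0
 V  0  0  0  0  0  0  0  0  0
 U  0  1  1  1  1  1  1  1  1
 N  0  1  1  1  2  2  2  2  2
 R  0  1  1  1  2  2  2  2  2
 Q  0  1  2  2  2  2  2  2  2
dp[5][8] = 2. One LCS (by backtracking along matches): UN.

2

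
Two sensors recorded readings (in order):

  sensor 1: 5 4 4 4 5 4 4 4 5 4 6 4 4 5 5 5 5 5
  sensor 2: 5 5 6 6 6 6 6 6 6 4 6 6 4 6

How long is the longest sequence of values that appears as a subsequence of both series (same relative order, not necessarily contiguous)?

5

Pick 5 at sensor 1[1]=sensor 2[1], 5 at sensor 1[5]=sensor 2[2], 4 at sensor 1[6]=sensor 2[10], 4 at sensor 1[10]=sensor 2[13], 6 at sensor 1[11]=sensor 2[14]; all 5 values appear in both, in order. The LCS DP gives dp[18][14] = 5, so this is optimal.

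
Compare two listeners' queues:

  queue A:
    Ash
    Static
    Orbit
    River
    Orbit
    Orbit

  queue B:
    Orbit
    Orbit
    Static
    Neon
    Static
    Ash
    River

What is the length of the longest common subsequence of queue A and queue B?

2

Pick Ash [1,6], then River [4,7]; all 2 songs appear in both, in order. dp[6][7] = 2 confirms this is the maximum.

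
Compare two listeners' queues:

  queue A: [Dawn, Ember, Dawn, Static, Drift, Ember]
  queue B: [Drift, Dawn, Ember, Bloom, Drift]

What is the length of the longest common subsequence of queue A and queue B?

3

One common subsequence of length 3: Dawn at queue A[1]=queue B[2], then Ember at queue A[2]=queue B[3], then Drift at queue A[5]=queue B[5], and the DP table's final entry dp[6][5] is also 3, so no common subsequence is longer.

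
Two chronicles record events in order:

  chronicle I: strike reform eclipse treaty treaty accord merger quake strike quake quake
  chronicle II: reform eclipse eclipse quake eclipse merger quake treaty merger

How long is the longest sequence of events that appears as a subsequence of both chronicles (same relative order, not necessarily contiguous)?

4

Pick reform [2,1], eclipse [3,5], treaty [5,8], merger [7,9]; all 4 events appear in both, in order, and the DP table's final entry dp[11][9] is also 4, so no common subsequence is longer.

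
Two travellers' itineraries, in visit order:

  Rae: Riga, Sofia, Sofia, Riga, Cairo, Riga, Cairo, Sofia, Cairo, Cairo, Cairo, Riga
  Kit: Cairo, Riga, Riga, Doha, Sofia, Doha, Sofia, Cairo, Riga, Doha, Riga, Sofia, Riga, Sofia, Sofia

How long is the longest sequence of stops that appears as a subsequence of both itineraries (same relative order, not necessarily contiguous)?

One common subsequence of length 7: Riga [1,3]; then Sofia [2,5]; then Sofia [3,7]; then Riga [4,9]; then Riga [6,11]; then Sofia [8,12]; then Riga [12,13]. Since dp[12][15] = 7, nothing longer is possible.

7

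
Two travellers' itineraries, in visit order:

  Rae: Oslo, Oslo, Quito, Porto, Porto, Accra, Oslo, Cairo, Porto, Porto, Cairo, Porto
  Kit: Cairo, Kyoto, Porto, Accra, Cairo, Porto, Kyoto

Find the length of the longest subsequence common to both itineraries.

Pick Porto [5,3]; then Accra [6,4]; then Cairo [8,5]; then Porto [9,6]; all 4 stops appear in both, in order. The LCS DP gives dp[12][7] = 4, so this is optimal.

4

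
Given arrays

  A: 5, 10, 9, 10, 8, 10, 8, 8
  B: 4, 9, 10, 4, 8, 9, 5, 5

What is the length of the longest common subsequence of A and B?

3

Let dp[i][j] be the LCS length of the first i values of A and the first j values of B. dp[i][j] = dp[i-1][j-1]+1 when the i-th and j-th values match, else max(dp[i-1][j], dp[i][j-1]).
    ·  4  9 10  4  8  9  5  5
 ·  0  0  0  0  0  0  0  0  0
 5  0  0  0  0  0  0  0  1  1
10  0  0  0  1  1  1  1  1  1
 9  0  0  1  1  1  1  2  2  2
10  0  0  1  2  2  2  2  2  2
 8  0  0  1  2  2  3  3  3  3
10  0  0  1  2  2  3  3  3  3
 8  0  0  1  2  2  3  3  3  3
 8  0  0  1  2  2  3  3  3  3
dp[8][8] = 3. One LCS (by backtracking along matches): 9, 10, 8.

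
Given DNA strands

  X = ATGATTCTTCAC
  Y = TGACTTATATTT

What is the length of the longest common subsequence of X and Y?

7

One common subsequence of length 7: A (X #1, Y #3); then T (X #2, Y #6); then A (X #4, Y #7); then T (X #5, Y #8); then T (X #6, Y #10); then T (X #8, Y #11); then T (X #9, Y #12). dp[12][12] = 7 confirms this is the maximum.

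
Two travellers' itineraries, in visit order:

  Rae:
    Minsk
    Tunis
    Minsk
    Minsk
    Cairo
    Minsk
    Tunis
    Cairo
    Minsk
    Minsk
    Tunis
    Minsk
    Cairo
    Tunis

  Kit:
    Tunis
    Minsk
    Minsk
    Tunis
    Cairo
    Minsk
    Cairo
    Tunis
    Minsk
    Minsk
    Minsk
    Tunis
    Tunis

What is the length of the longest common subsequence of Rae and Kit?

10

Match Tunis [2,1] → Minsk [3,2] → Minsk [4,3] → Cairo [5,5] → Minsk [6,6] → Tunis [7,8] → Minsk [9,10] → Minsk [10,11] → Tunis [11,12] → Tunis [14,13] — 10 stops in the same relative order in both. The LCS DP gives dp[14][13] = 10, so this is optimal.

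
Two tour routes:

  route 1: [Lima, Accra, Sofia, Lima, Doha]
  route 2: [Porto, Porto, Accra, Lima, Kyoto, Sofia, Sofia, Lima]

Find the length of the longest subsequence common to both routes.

Match Lima (route 1 #1, route 2 #4); then Sofia (route 1 #3, route 2 #7); then Lima (route 1 #4, route 2 #8) — 3 stops in the same relative order in both. dp[5][8] = 3 confirms this is the maximum.

3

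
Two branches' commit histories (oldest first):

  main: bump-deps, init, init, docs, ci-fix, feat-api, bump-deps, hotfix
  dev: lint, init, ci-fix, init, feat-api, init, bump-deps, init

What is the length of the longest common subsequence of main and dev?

4

One common subsequence of length 4: init [2,2] → init [3,4] → feat-api [6,5] → bump-deps [7,7], and the DP table's final entry dp[8][8] is also 4, so no common subsequence is longer.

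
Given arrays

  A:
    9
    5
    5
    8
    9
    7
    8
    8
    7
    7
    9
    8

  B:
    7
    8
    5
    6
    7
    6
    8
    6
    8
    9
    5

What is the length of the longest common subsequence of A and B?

Let dp[i][j] be the LCS length of the first i values of A and the first j values of B. dp[i][j] = dp[i-1][j-1]+1 when the i-th and j-th values match, else max(dp[i-1][j], dp[i][j-1]).
    ·  7  8  5  6  7  6  8  6  8  9  5
 ·  0  0  0  0  0  0  0  0  0  0  0  0
 9  0  0  0  0  0  0  0  0  0  0  1  1
 5  0  0  0  1  1  1  1  1  1  1  1  2
 5  0  0  0  1  1  1  1  1  1  1  1  2
 8  0  0  1  1  1  1  1  2  2  2  2  2
 9  0  0  1  1  1  1  1  2  2  2  3  3
 7  0  1  1  1  1  2  2  2  2  2  3  3
 8  0  1  2  2  2  2  2  3  3  3  3  3
 8  0  1  2  2  2  2  2  3  3  4  4  4
 7  0  1  2  2  2  3  3  3  3  4  4  4
 7  0  1  2  2  2  3  3  3  3  4  4  4
 9  0  1  2  2  2  3  3  3  3  4  5  5
 8  0  1  2  2  2  3  3  4  4  4  5  5
dp[12][11] = 5. One LCS (by backtracking along matches): 5, 7, 8, 8, 9.

5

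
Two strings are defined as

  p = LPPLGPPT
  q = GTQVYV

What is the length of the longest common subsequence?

2

Let dp[i][j] be the LCS length of the first i characters of p and the first j characters of q. dp[i][j] = dp[i-1][j-1]+1 when the i-th and j-th characters match, else max(dp[i-1][j], dp[i][j-1]).
    ·  G  T  Q  V  Y  V
 ·  0  0  0  0  0  0  0
 L  0  0  0  0  0  0  0
 P  0  0  0  0  0  0  0
 P  0  0  0  0  0  0  0
 L  0  0  0  0  0  0  0
 G  0  1  1  1  1  1  1
 P  0  1  1  1  1  1  1
 P  0  1  1  1  1  1  1
 T  0  1  2  2  2  2  2
dp[8][6] = 2. One LCS (by backtracking along matches): GT.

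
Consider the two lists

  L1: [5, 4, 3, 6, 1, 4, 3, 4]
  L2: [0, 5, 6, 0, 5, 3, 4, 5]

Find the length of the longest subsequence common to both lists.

Let dp[i][j] be the LCS length of the first i values of L1 and the first j values of L2. dp[i][j] = dp[i-1][j-1]+1 when the i-th and j-th values match, else max(dp[i-1][j], dp[i][j-1]).
    ·  0  5  6  0  5  3  4  5
 ·  0  0  0  0  0  0  0  0  0
 5  0  0  1  1  1  1  1  1  1
 4  0  0  1  1  1  1  1  2  2
 3  0  0  1  1  1  1  2  2  2
 6  0  0  1  2  2  2  2  2  2
 1  0  0  1  2  2  2  2  2  2
 4  0  0  1  2  2  2  2  3  3
 3  0  0  1  2  2  2  3  3  3
 4  0  0  1  2  2  2  3  4  4
dp[8][8] = 4. One LCS (by backtracking along matches): 5, 6, 3, 4.

4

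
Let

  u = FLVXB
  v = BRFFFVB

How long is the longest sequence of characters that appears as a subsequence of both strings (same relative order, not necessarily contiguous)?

3

One common subsequence of length 3: F [1,5] → V [3,6] → B [5,7]. dp[5][7] = 3 confirms this is the maximum.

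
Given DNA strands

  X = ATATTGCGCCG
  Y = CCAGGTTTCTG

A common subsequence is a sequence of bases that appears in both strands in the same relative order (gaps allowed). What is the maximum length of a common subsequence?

6

One common subsequence of length 6: A (X #1, Y #3), T (X #2, Y #6), T (X #4, Y #7), T (X #5, Y #8), C (X #7, Y #9), G (X #11, Y #11). Since dp[11][11] = 6, nothing longer is possible.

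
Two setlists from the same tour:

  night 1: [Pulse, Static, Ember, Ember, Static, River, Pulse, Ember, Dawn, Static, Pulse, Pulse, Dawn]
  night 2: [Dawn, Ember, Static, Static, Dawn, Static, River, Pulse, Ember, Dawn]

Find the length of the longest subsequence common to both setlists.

6

Pick Static at night 1[2]=night 2[4], then Static at night 1[5]=night 2[6], then River at night 1[6]=night 2[7], then Pulse at night 1[7]=night 2[8], then Ember at night 1[8]=night 2[9], then Dawn at night 1[13]=night 2[10]; all 6 songs appear in both, in order. dp[13][10] = 6 confirms this is the maximum.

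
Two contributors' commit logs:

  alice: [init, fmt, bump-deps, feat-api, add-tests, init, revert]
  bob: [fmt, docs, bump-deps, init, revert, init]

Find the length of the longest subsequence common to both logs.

4

Pick fmt (alice #2, bob #1); then bump-deps (alice #3, bob #3); then init (alice #6, bob #4); then revert (alice #7, bob #5); all 4 commits appear in both, in order. dp[7][6] = 4 confirms this is the maximum.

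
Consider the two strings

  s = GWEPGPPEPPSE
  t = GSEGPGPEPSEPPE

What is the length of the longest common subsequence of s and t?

Taking G (s #1, t #1); then E (s #3, t #3); then P (s #4, t #5); then G (s #5, t #6); then P (s #6, t #7); then P (s #7, t #9); then E (s #8, t #11); then P (s #9, t #12); then P (s #10, t #13); then E (s #12, t #14) gives a common subsequence of length 10. The LCS DP gives dp[12][14] = 10, so this is optimal.

10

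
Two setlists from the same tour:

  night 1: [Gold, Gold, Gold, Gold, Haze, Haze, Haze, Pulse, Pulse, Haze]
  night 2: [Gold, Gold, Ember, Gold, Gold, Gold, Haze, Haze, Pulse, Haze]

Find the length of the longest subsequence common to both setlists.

8

Taking Gold at night 1[1]=night 2[2]; then Gold at night 1[2]=night 2[4]; then Gold at night 1[3]=night 2[5]; then Gold at night 1[4]=night 2[6]; then Haze at night 1[6]=night 2[7]; then Haze at night 1[7]=night 2[8]; then Pulse at night 1[9]=night 2[9]; then Haze at night 1[10]=night 2[10] gives a common subsequence of length 8, and the DP table's final entry dp[10][10] is also 8, so no common subsequence is longer.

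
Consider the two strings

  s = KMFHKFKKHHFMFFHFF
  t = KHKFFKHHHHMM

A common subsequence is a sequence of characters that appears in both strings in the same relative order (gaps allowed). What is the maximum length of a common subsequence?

8

Match K at s[1]=t[1] → H at s[4]=t[2] → K at s[5]=t[3] → F at s[6]=t[5] → K at s[7]=t[6] → H at s[9]=t[9] → H at s[10]=t[10] → M at s[12]=t[12] — 8 characters in the same relative order in both. Since dp[17][12] = 8, nothing longer is possible.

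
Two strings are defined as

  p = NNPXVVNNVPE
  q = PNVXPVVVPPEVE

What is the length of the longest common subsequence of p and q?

Taking N at p[1]=q[2]; then P at p[3]=q[5]; then V at p[5]=q[6]; then V at p[6]=q[7]; then V at p[9]=q[8]; then P at p[10]=q[10]; then E at p[11]=q[13] gives a common subsequence of length 7. dp[11][13] = 7 confirms this is the maximum.

7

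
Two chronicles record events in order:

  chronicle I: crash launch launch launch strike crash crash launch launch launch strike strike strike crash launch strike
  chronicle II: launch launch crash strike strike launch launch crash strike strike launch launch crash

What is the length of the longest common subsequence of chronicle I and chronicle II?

8

Pick launch [2,1], launch [3,2], strike [5,5], launch [8,6], launch [9,7], strike [11,9], strike [12,10], crash [14,13]; all 8 events appear in both, in order, and the DP table's final entry dp[16][13] is also 8, so no common subsequence is longer.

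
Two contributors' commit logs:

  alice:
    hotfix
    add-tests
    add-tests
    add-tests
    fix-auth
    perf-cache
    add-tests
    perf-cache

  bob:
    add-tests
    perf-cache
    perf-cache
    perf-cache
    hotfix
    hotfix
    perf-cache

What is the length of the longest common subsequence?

Taking add-tests (alice #2, bob #1); then perf-cache (alice #6, bob #4); then perf-cache (alice #8, bob #7) gives a common subsequence of length 3. The LCS DP gives dp[8][7] = 3, so this is optimal.

3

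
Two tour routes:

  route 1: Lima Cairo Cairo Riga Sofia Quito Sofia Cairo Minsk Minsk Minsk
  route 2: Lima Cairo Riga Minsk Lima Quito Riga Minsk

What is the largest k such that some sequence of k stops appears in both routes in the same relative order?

Match Lima (route 1 #1, route 2 #1); then Cairo (route 1 #3, route 2 #2); then Riga (route 1 #4, route 2 #3); then Quito (route 1 #6, route 2 #6); then Minsk (route 1 #11, route 2 #8) — 5 stops in the same relative order in both. dp[11][8] = 5 confirms this is the maximum.

5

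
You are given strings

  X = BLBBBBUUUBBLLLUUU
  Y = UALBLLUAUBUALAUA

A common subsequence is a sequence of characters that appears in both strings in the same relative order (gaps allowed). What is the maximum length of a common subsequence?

7

One common subsequence of length 7: B [1,4]; then L [2,6]; then U [7,7]; then U [8,9]; then U [9,11]; then L [12,13]; then U [15,15]. dp[17][16] = 7 confirms this is the maximum.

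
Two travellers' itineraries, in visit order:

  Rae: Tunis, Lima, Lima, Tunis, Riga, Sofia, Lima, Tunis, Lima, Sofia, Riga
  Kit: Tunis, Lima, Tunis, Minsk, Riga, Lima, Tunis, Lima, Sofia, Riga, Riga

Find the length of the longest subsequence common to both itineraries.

Pick Tunis (Rae #1, Kit #1) → Lima (Rae #3, Kit #2) → Tunis (Rae #4, Kit #3) → Riga (Rae #5, Kit #5) → Lima (Rae #7, Kit #6) → Tunis (Rae #8, Kit #7) → Lima (Rae #9, Kit #8) → Sofia (Rae #10, Kit #9) → Riga (Rae #11, Kit #11); all 9 stops appear in both, in order. dp[11][11] = 9 confirms this is the maximum.

9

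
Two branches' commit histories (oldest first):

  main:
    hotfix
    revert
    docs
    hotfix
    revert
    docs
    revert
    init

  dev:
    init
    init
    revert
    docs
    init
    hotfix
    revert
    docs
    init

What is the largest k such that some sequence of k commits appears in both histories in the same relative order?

One common subsequence of length 6: revert [2,3], docs [3,4], hotfix [4,6], revert [5,7], docs [6,8], init [8,9]. dp[8][9] = 6 confirms this is the maximum.

6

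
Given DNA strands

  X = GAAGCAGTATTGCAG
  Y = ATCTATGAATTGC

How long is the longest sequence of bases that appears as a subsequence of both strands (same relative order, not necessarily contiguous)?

Match A at X[2]=Y[1], A at X[3]=Y[5], G at X[4]=Y[7], A at X[6]=Y[8], A at X[9]=Y[9], T at X[10]=Y[10], T at X[11]=Y[11], G at X[12]=Y[12], C at X[13]=Y[13] — 9 bases in the same relative order in both, and the DP table's final entry dp[15][13] is also 9, so no common subsequence is longer.

9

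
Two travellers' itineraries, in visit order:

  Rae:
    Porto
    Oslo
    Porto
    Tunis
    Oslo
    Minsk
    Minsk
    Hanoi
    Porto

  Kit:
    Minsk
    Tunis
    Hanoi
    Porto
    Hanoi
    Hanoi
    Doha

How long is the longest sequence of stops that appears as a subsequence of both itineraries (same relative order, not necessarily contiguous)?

One common subsequence of length 3: Tunis [4,2], Hanoi [8,3], Porto [9,4]. Since dp[9][7] = 3, nothing longer is possible.

3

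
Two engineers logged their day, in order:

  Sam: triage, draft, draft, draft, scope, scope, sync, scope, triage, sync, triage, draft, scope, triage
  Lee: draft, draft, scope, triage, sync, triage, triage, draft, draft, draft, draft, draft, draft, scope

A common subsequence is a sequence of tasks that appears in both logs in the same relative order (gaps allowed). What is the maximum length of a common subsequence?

8

One common subsequence of length 8: draft [3,1], then draft [4,2], then scope [5,3], then sync [7,5], then triage [9,6], then triage [11,7], then draft [12,13], then scope [13,14]. Since dp[14][14] = 8, nothing longer is possible.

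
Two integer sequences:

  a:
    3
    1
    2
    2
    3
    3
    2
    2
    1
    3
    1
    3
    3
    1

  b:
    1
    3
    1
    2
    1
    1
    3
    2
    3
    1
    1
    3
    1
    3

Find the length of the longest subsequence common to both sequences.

Pick 3 [1,2]; then 1 [2,3]; then 2 [3,4]; then 2 [4,8]; then 3 [5,9]; then 1 [9,11]; then 3 [10,12]; then 1 [11,13]; then 3 [13,14]; all 9 values appear in both, in order. dp[14][14] = 9 confirms this is the maximum.

9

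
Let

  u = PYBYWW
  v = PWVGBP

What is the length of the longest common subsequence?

2

Let dp[i][j] be the LCS length of the first i characters of u and the first j characters of v. dp[i][j] = dp[i-1][j-1]+1 when the i-th and j-th characters match, else max(dp[i-1][j], dp[i][j-1]).
    ·  P  W  V  G  B  P
 ·  0  0  0  0  0  0  0
 P  0  1  1  1  1  1  1
 Y  0  1  1  1  1  1  1
 B  0  1  1  1  1  2  2
 Y  0  1  1  1  1  2  2
 W  0  1  2  2  2  2  2
 W  0  1  2  2  2  2  2
dp[6][6] = 2. One LCS (by backtracking along matches): PB.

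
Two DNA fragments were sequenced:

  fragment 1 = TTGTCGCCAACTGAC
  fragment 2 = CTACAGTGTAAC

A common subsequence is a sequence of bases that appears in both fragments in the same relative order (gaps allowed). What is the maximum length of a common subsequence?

7

Pick T (fragment 1 #1, fragment 2 #2) → T (fragment 1 #2, fragment 2 #7) → G (fragment 1 #3, fragment 2 #8) → T (fragment 1 #4, fragment 2 #9) → A (fragment 1 #10, fragment 2 #10) → A (fragment 1 #14, fragment 2 #11) → C (fragment 1 #15, fragment 2 #12); all 7 bases appear in both, in order. The LCS DP gives dp[15][12] = 7, so this is optimal.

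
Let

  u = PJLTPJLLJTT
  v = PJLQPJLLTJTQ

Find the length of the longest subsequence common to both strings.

9

Let dp[i][j] be the LCS length of the first i characters of u and the first j characters of v. dp[i][j] = dp[i-1][j-1]+1 when the i-th and j-th characters match, else max(dp[i-1][j], dp[i][j-1]).
    ·  P  J  L  Q  P  J  L  L  T  J  T  Q
 ·  0  0  0  0  0  0  0  0  0  0  0  0  0
 P  0  1  1  1  1  1  1  1  1  1  1  1  1
 J  0  1  2  2  2  2  2  2  2  2  2  2  2
 L  0  1  2  3  3  3  3  3  3  3  3  3  3
 T  0  1  2  3  3  3  3  3  3  4  4  4  4
 P  0  1  2  3  3  4  4  4  4  4  4  4  4
 J  0  1  2  3  3  4  5  5  5  5  5  5  5
 L  0  1  2  3  3  4  5  6  6  6  6  6  6
 L  0  1  2  3  3  4  5  6  7  7  7  7  7
 J  0  1  2  3  3  4  5  6  7  7  8  8  8
 T  0  1  2  3  3  4  5  6  7  8  8  9  9
 T  0  1  2  3  3  4  5  6  7  8  8  9  9
dp[11][12] = 9. One LCS (by backtracking along matches): PJLPJLLJT.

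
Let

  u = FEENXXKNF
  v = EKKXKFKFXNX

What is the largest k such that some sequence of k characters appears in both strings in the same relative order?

4

Match E [2,1]; then X [5,4]; then X [6,9]; then N [8,10] — 4 characters in the same relative order in both. Since dp[9][11] = 4, nothing longer is possible.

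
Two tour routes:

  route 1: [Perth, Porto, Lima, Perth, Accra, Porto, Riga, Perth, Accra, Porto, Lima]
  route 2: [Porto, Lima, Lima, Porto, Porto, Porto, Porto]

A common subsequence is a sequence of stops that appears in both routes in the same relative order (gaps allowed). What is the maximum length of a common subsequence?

Pick Porto [2,1], Lima [3,3], Porto [6,6], Porto [10,7]; all 4 stops appear in both, in order, and the DP table's final entry dp[11][7] is also 4, so no common subsequence is longer.

4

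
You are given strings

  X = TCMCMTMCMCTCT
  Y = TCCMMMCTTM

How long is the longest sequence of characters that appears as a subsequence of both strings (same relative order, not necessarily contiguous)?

Let dp[i][j] be the LCS length of the first i characters of X and the first j characters of Y. dp[i][j] = dp[i-1][j-1]+1 when the i-th and j-th characters match, else max(dp[i-1][j], dp[i][j-1]).
    ·  T  C  C  M  M  M  C  T  T  M
 ·  0  0  0  0  0  0  0  0  0  0  0
 T  0  1  1  1  1  1  1  1  1  1  1
 C  0  1  2  2  2  2  2  2  2  2  2
 M  0  1  2  2  3  3  3  3  3  3  3
 C  0  1  2  3  3  3  3  4  4  4  4
 M  0  1  2  3  4  4  4  4  4  4  5
 T  0  1  2  3  4  4  4  4  5  5  5
 M  0  1  2  3  4  5  5  5  5  5  6
 C  0  1  2  3  4  5  5  6  6  6  6
 M  0  1  2  3  4  5  6  6  6  6  7
 C  0  1  2  3  4  5  6  7  7  7  7
 T  0  1  2  3  4  5  6  7  8  8  8
 C  0  1  2  3  4  5  6  7  8  8  8
 T  0  1  2  3  4  5  6  7  8  9  9
dp[13][10] = 9. One LCS (by backtracking along matches): TCCMMMCTT.

9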